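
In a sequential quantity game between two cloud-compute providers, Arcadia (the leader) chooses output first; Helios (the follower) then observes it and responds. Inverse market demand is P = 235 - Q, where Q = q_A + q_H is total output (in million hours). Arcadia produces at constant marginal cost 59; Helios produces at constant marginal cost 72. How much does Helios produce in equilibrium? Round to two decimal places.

The follower Helios best-responds to any q_A: π_H = (235 - Q)q_H - 72q_H.
Setting the follower's marginal profit to zero, 163 - q_A - 2q_H = 0, i.e. q_H = (163 - q_A)/2.
The leader anticipates this reaction. Substituting into P = 235 - Q gives P = 307/2 - (1/2)q_A, so π_A = (307/2 - (1/2)q_A)q_A - 59q_A.
Leader FOC: 189/2 - q_A = 0, so q_A = 189/2.
Then q_H = (163 - 189/2)/2 = 137/4.

34.25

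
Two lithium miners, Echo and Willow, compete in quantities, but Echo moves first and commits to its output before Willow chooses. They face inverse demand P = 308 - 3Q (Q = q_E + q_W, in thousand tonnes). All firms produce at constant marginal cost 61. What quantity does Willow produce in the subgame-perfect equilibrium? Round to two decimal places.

20.58

Solve by backward induction. Given q_E, the follower Willow maximises π_W = (308 - 3q_E - 3q_W)q_W - 61q_W.
Follower FOC: 247 - 3q_E - 6q_W = 0, so q_W(q_E) = (247 - 3q_E)/6.
Echo substitutes q_W(q_E) into its own profit: π_E = q_E(308 - 3q_E - (247 - 3q_E)/2) - 61q_E = (369/2 - (3/2)q_E)q_E - 61q_E.
Maximising: ∂π_E/∂q_E = 247/2 - 3q_E = 0, giving q_E = 247/6.
Then q_W = (247 - 3·(247/6))/6 = 247/12.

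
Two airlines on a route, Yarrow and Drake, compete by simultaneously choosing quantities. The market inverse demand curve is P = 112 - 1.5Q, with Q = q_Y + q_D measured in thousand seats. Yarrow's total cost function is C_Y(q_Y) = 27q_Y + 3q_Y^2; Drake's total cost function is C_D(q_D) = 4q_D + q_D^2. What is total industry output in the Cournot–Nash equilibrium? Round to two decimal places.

Yarrow's profit: π_Y = (112 - 1.5Q)q_Y - (27q_Y + 3q_Y²). Setting ∂π_Y/∂q_Y = 0: 85 - 9q_Y - (3/2)(q_D) = 0.
Drake's profit: π_D = (112 - 1.5Q)q_D - (4q_D + q_D²). Setting ∂π_D/∂q_D = 0: 108 - 5q_D - (3/2)(q_Y) = 0.
Best responses: q_Y = (85 - (3/2)q_D)/9, q_D = (108 - (3/2)q_Y)/5.
Substituting one into the other gives q_Y = 1052/171 and q_D = 1126/57.
Total output Q = 1052/171 + 1126/57 = 25.9064.

25.91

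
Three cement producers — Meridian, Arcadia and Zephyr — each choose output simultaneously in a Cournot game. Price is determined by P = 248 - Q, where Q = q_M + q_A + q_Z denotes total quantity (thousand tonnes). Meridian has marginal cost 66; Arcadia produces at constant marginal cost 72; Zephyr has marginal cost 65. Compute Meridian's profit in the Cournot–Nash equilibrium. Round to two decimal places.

Meridian's profit: π_M = (248 - Q)q_M - (66q_M). Setting ∂π_M/∂q_M = 0: 182 - 2q_M - (q_A + q_Z) = 0.
Arcadia's profit: π_A = (248 - Q)q_A - (72q_A). Setting ∂π_A/∂q_A = 0: 176 - 2q_A - (q_M + q_Z) = 0.
Zephyr's profit: π_Z = (248 - Q)q_Z - (65q_Z). Setting ∂π_Z/∂q_Z = 0: 183 - 2q_Z - (q_M + q_A) = 0.
Adding the 3 first-order conditions: 541 − 4Q = 0, so Q = 541/4.
Back-substituting: q_M = (182 − 541/4) = 187/4, q_A = (176 − 541/4) = 163/4, q_Z = (183 − 541/4) = 191/4.
Price P = 248 - 541/4 = 451/4.
Meridian's profit: (451/4 - 66)·(187/4) = 2185.5625.

2185.56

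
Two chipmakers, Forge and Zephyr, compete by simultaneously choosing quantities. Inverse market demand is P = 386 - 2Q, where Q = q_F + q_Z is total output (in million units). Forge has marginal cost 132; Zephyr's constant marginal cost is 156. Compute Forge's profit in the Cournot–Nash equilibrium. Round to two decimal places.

Forge's profit: π_F = (386 - 2Q)q_F - (132q_F). Setting ∂π_F/∂q_F = 0: 254 - 4q_F - 2(q_Z) = 0.
Zephyr's first-order condition: 230 - 4q_Z - 2(q_F) = 0.
So q_F = (254 - 2q_Z)/4 and q_Z = (230 - 2q_F)/4.
Substituting one into the other gives q_F = 139/3 and q_Z = 103/3.
Price P = 386 - 2·(242/3) = 674/3.
Forge's profit: (674/3 - 132)·(139/3) = 4293.5556.

4293.56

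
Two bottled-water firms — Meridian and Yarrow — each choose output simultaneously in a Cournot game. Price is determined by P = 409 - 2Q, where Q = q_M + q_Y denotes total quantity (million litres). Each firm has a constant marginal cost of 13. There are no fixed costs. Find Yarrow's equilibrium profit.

8712

A representative firm's profit is π_i = q_i(409 - 2Q) - 13q_i.
Setting ∂π_i/∂q_i = 0 with rivals' quantities fixed: 396 - 4q_i - 2q_j = 0.
By symmetry each firm produces the same amount; substituting q_j = q_i yields q_i = 396/6 = 66.
Price P = 409 - 2·132 = 145.
Yarrow's profit: (145 - 13)·66 = 8712.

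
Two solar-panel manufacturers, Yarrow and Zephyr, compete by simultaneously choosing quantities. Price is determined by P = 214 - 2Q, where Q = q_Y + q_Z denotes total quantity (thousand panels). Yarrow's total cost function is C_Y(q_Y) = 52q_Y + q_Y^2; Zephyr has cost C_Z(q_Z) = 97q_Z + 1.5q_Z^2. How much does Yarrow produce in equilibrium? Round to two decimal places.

Yarrow's profit: π_Y = (214 - 2Q)q_Y - (52q_Y + q_Y²). Setting ∂π_Y/∂q_Y = 0: 162 - 6q_Y - 2(q_Z) = 0.
Zephyr's first-order condition: 117 - 7q_Z - 2(q_Y) = 0.
Best responses: q_Y = (162 - 2q_Z)/6, q_Z = (117 - 2q_Y)/7.
Substituting one into the other gives q_Y = 450/19 and q_Z = 189/19.

23.68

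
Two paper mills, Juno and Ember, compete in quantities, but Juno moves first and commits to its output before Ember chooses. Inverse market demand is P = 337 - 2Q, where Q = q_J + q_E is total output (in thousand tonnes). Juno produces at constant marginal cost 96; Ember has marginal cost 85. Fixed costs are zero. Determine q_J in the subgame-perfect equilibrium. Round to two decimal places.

Solve by backward induction. Given q_J, the follower Ember maximises π_E = (337 - 2q_J - 2q_E)q_E - 85q_E.
∂π_E/∂q_E = 252 - 2q_J - 4q_E = 0 gives the reaction function q_E = (252 - 2q_J)/4.
The leader anticipates this reaction. Substituting into P = 337 - 2Q gives P = 211 - q_J, so π_J = (211 - q_J)q_J - 96q_J.
Maximising: ∂π_J/∂q_J = 115 - 2q_J = 0, giving q_J = 115/2.
Then q_E = (252 - 2·(115/2))/4 = 137/4.

57.50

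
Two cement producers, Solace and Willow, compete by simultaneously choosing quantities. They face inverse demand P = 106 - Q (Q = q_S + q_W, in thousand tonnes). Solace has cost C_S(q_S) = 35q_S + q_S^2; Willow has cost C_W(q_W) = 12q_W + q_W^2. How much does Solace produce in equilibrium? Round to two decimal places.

Solace's profit: π_S = (106 - Q)q_S - (35q_S + q_S²). Setting ∂π_S/∂q_S = 0: 71 - 4q_S - (q_W) = 0.
Willow's profit: π_W = (106 - Q)q_W - (12q_W + q_W²). Setting ∂π_W/∂q_W = 0: 94 - 4q_W - (q_S) = 0.
Best responses: q_S = (71 - q_W)/4, q_W = (94 - q_S)/4.
Substituting one into the other gives q_S = 38/3 and q_W = 61/3.

12.67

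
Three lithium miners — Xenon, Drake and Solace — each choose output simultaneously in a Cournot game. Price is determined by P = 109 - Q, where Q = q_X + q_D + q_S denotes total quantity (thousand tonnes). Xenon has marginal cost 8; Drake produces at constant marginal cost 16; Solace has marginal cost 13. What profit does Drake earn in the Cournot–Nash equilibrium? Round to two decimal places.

Xenon's profit: π_X = (109 - Q)q_X - (8q_X). Setting ∂π_X/∂q_X = 0: 101 - 2q_X - (q_D + q_S) = 0.
Drake's profit: π_D = (109 - Q)q_D - (16q_D). Setting ∂π_D/∂q_D = 0: 93 - 2q_D - (q_X + q_S) = 0.
Solace's profit: π_S = (109 - Q)q_S - (13q_S). Setting ∂π_S/∂q_S = 0: 96 - 2q_S - (q_X + q_D) = 0.
Adding the 3 first-order conditions: 290 − 4Q = 0, so Q = 145/2.
Back-substituting: q_X = (101 − 145/2) = 57/2, q_D = (93 − 145/2) = 41/2, q_S = (96 − 145/2) = 47/2.
Price P = 109 - 145/2 = 73/2.
Drake's profit: (73/2 - 16)·(41/2) = 1681/4.

420.25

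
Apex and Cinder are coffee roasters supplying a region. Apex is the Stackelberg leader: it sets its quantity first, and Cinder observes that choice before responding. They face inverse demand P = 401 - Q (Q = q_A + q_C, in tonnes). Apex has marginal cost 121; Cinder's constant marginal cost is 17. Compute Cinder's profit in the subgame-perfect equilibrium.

21904

Solve by backward induction. Given q_A, the follower Cinder maximises π_C = (401 - q_A - q_C)q_C - 17q_C.
Follower FOC: 384 - q_A - 2q_C = 0, so q_C(q_A) = (384 - q_A)/2.
Apex substitutes q_C(q_A) into its own profit: π_A = q_A(401 - q_A - (384 - q_A)/2) - 121q_A = (209 - (1/2)q_A)q_A - 121q_A.
The leader's first-order condition 88 - q_A = 0 yields q_A = 88.
Then q_C = (384 - 88)/2 = 148.
Price P = 401 - 236 = 165.
Cinder's profit: (165 - 17)·148 = 21904.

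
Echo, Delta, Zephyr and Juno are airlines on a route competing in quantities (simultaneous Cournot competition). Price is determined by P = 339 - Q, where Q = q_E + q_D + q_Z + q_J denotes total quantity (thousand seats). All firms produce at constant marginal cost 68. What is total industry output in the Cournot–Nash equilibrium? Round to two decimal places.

216.80

Each firm earns π_i = (339 - Q)q_i - 68q_i.
Setting ∂π_i/∂q_i = 0 with rivals' quantities fixed: 271 - 2q_i - Σ_{j≠i} q_j = 0.
By symmetry each firm produces the same amount; substituting Σ_{j≠i} q_j = 3q_i yields q_i = 271/5.
Total output Q = 271/5 + 271/5 + 271/5 + 271/5 = 1084/5.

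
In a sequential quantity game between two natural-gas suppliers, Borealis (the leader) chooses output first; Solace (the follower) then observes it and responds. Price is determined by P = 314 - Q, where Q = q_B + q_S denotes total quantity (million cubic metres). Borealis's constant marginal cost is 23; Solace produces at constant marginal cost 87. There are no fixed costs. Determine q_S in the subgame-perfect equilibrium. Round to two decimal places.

24.75

The follower Solace best-responds to any q_B: π_S = (314 - Q)q_S - 87q_S.
Setting the follower's marginal profit to zero, 227 - q_B - 2q_S = 0, i.e. q_S = (227 - q_B)/2.
Borealis substitutes q_S(q_B) into its own profit: π_B = q_B(314 - q_B - (227 - q_B)/2) - 23q_B = (401/2 - (1/2)q_B)q_B - 23q_B.
The leader's first-order condition 355/2 - q_B = 0 yields q_B = 355/2.
Then q_S = (227 - 355/2)/2 = 99/4.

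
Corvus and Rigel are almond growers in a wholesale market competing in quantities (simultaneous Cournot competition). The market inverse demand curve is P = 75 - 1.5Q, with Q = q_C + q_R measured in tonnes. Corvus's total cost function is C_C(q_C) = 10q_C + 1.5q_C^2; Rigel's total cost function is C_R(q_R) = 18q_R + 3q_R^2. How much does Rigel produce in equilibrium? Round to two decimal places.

4.72

Corvus's profit: π_C = (75 - 1.5Q)q_C - (10q_C + (3/2)q_C²). Setting ∂π_C/∂q_C = 0: 65 - 6q_C - (3/2)(q_R) = 0.
Rigel's first-order condition: 57 - 9q_R - (3/2)(q_C) = 0.
Rearranging gives the reaction functions q_C = (65 - (3/2)q_R)/6 and q_R = (57 - (3/2)q_C)/9.
Solving the pair: q_C = 222/23, q_R = 326/69.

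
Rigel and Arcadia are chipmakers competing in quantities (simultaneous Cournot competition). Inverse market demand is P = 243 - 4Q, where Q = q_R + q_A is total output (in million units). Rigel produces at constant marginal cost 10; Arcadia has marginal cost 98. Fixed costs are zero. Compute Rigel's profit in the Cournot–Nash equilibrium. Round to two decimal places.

2862.25

Rigel's profit: π_R = (243 - 4Q)q_R - (10q_R). Setting ∂π_R/∂q_R = 0: 233 - 8q_R - 4(q_A) = 0.
Arcadia's profit: π_A = (243 - 4Q)q_A - (98q_A). Setting ∂π_A/∂q_A = 0: 145 - 8q_A - 4(q_R) = 0.
Rearranging gives the reaction functions q_R = (233 - 4q_A)/8 and q_A = (145 - 4q_R)/8.
Solving the pair: q_R = 107/4, q_A = 19/4.
Price P = 243 - 4·(63/2) = 117.
Rigel's profit: (117 - 10)·(107/4) = 2862.2500.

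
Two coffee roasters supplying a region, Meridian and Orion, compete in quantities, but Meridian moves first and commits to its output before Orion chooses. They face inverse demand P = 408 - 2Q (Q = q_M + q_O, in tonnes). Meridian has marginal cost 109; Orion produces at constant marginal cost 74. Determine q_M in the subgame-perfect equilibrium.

The follower Orion best-responds to any q_M: π_O = (408 - 2Q)q_O - 74q_O.
∂π_O/∂q_O = 334 - 2q_M - 4q_O = 0 gives the reaction function q_O = (334 - 2q_M)/4.
Meridian substitutes q_O(q_M) into its own profit: π_M = q_M(408 - 2q_M - (334 - 2q_M)/2) - 109q_M = (241 - q_M)q_M - 109q_M.
The leader's first-order condition 132 - 2q_M = 0 yields q_M = 66.
Then q_O = (334 - 2·66)/4 = 101/2.

66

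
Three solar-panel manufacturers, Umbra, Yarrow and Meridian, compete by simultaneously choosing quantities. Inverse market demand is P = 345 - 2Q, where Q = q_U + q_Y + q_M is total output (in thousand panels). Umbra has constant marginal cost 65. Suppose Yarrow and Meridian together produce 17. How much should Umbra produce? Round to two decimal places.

With rivals' combined output fixed at 17, Umbra's profit is π_U = (345 - 2·17 - 2q_U)q_U - (65q_U) = (311 - 2q_U)q_U - (65q_U).
∂π_U/∂q_U = 246 - 4q_U = 0, so q_U = 123/2.

61.50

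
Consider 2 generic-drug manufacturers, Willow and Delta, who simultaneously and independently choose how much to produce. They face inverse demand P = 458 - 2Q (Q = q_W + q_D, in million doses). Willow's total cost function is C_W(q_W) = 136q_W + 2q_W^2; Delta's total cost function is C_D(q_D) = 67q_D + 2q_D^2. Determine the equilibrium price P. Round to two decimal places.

Willow's profit: π_W = (458 - 2Q)q_W - (136q_W + 2q_W²). Setting ∂π_W/∂q_W = 0: 322 - 8q_W - 2(q_D) = 0.
Delta's first-order condition: 391 - 8q_D - 2(q_W) = 0.
Rearranging gives the reaction functions q_W = (322 - 2q_D)/8 and q_D = (391 - 2q_W)/8.
Substituting one into the other gives q_W = 299/10 and q_D = 207/5.
Total output Q = 713/10, so price P = 458 - 2·(713/10) = 1577/5.

315.40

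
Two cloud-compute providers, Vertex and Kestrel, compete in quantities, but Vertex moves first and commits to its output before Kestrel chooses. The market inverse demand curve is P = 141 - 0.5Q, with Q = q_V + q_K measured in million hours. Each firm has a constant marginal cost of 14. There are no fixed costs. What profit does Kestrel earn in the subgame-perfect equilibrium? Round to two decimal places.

Solve by backward induction. Given q_V, the follower Kestrel maximises π_K = (141 - (1/2)q_V - (1/2)q_K)q_K - 14q_K.
Setting the follower's marginal profit to zero, 127 - (1/2)q_V - q_K = 0, i.e. q_K = (127 - (1/2)q_V).
Vertex substitutes q_K(q_V) into its own profit: π_V = q_V(141 - (1/2)q_V - (127 - (1/2)q_V)/2) - 14q_V = (155/2 - (1/4)q_V)q_V - 14q_V.
The leader's first-order condition 127/2 - (1/2)q_V = 0 yields q_V = 127.
Then q_K = (127 - (1/2)·127) = 127/2.
Price P = 141 - (1/2)·(381/2) = 183/4.
Kestrel's profit: (183/4 - 14)·(127/2) = 2016.1250.

2016.13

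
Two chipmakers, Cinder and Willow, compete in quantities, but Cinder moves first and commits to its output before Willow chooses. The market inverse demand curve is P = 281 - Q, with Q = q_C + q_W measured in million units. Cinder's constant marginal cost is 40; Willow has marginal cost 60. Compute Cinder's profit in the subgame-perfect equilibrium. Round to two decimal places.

The follower Willow best-responds to any q_C: π_W = (281 - Q)q_W - 60q_W.
∂π_W/∂q_W = 221 - q_C - 2q_W = 0 gives the reaction function q_W = (221 - q_C)/2.
The leader anticipates this reaction. Substituting into P = 281 - Q gives P = 341/2 - (1/2)q_C, so π_C = (341/2 - (1/2)q_C)q_C - 40q_C.
The leader's first-order condition 261/2 - q_C = 0 yields q_C = 261/2.
Then q_W = (221 - 261/2)/2 = 181/4.
Price P = 281 - 703/4 = 421/4.
Cinder's profit: (421/4 - 40)·(261/2) = 8515.1250.

8515.13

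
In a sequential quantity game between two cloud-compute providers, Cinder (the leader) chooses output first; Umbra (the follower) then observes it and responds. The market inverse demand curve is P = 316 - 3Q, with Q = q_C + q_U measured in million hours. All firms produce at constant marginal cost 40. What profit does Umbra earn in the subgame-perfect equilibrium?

1587

The follower Umbra best-responds to any q_C: π_U = (316 - 3Q)q_U - 40q_U.
∂π_U/∂q_U = 276 - 3q_C - 6q_U = 0 gives the reaction function q_U = (276 - 3q_C)/6.
The leader anticipates this reaction. Substituting into P = 316 - 3Q gives P = 178 - (3/2)q_C, so π_C = (178 - (3/2)q_C)q_C - 40q_C.
Maximising: ∂π_C/∂q_C = 138 - 3q_C = 0, giving q_C = 46.
Then q_U = (276 - 3·46)/6 = 23.
Price P = 316 - 3·69 = 109.
Umbra's profit: (109 - 40)·23 = 1587.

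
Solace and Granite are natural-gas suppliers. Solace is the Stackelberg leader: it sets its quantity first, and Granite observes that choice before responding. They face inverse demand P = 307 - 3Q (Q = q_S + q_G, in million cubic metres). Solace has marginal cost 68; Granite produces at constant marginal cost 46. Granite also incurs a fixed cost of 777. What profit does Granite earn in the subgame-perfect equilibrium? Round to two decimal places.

1161.02

The follower Granite best-responds to any q_S: π_G = (307 - 3Q)q_G - 46q_G.
Setting the follower's marginal profit to zero, 261 - 3q_S - 6q_G = 0, i.e. q_G = (261 - 3q_S)/6.
The leader anticipates this reaction. Substituting into P = 307 - 3Q gives P = 353/2 - (3/2)q_S, so π_S = (353/2 - (3/2)q_S)q_S - 68q_S.
The leader's first-order condition 217/2 - 3q_S = 0 yields q_S = 217/6.
Then q_G = (261 - 3·(217/6))/6 = 305/12.
Price P = 307 - 3·(739/12) = 489/4.
Granite's profit: (489/4 - 46)·(305/12) - 777 = 1161.0208.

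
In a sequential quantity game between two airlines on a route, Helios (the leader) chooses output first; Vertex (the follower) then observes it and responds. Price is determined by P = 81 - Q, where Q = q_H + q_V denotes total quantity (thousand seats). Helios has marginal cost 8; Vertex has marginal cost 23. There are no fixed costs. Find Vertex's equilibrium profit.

The follower Vertex best-responds to any q_H: π_V = (81 - Q)q_V - 23q_V.
Follower FOC: 58 - q_H - 2q_V = 0, so q_V(q_H) = (58 - q_H)/2.
The leader anticipates this reaction. Substituting into P = 81 - Q gives P = 52 - (1/2)q_H, so π_H = (52 - (1/2)q_H)q_H - 8q_H.
Maximising: ∂π_H/∂q_H = 44 - q_H = 0, giving q_H = 44.
Then q_V = (58 - 44)/2 = 7.
Price P = 81 - 51 = 30.
Vertex's profit: (30 - 23)·7 = 49.

49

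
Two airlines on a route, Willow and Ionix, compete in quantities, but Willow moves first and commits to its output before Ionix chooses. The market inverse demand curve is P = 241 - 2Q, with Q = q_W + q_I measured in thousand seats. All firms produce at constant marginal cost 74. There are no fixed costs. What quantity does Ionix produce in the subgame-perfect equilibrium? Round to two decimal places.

20.88

Solve by backward induction. Given q_W, the follower Ionix maximises π_I = (241 - 2q_W - 2q_I)q_I - 74q_I.
Setting the follower's marginal profit to zero, 167 - 2q_W - 4q_I = 0, i.e. q_I = (167 - 2q_W)/4.
The leader anticipates this reaction. Substituting into P = 241 - 2Q gives P = 315/2 - q_W, so π_W = (315/2 - q_W)q_W - 74q_W.
The leader's first-order condition 167/2 - 2q_W = 0 yields q_W = 167/4.
Then q_I = (167 - 2·(167/4))/4 = 167/8.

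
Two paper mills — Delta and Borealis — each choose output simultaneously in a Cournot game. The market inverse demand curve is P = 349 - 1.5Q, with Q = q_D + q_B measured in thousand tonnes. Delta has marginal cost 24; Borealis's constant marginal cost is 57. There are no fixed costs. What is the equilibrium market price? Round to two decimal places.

Delta's profit: π_D = (349 - 1.5Q)q_D - (24q_D). Setting ∂π_D/∂q_D = 0: 325 - 3q_D - (3/2)(q_B) = 0.
Borealis's profit: π_B = (349 - 1.5Q)q_B - (57q_B). Setting ∂π_B/∂q_B = 0: 292 - 3q_B - (3/2)(q_D) = 0.
So q_D = (325 - (3/2)q_B)/3 and q_B = (292 - (3/2)q_D)/3.
Solving the pair: q_D = 716/9, q_B = 518/9.
Total output Q = 1234/9, so price P = 349 - (3/2)·(1234/9) = 430/3.

143.33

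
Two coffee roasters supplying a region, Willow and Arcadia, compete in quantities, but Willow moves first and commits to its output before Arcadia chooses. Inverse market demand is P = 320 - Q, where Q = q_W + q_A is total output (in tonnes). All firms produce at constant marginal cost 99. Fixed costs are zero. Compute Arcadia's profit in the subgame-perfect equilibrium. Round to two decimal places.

3052.56

Solve by backward induction. Given q_W, the follower Arcadia maximises π_A = (320 - q_W - q_A)q_A - 99q_A.
∂π_A/∂q_A = 221 - q_W - 2q_A = 0 gives the reaction function q_A = (221 - q_W)/2.
The leader anticipates this reaction. Substituting into P = 320 - Q gives P = 419/2 - (1/2)q_W, so π_W = (419/2 - (1/2)q_W)q_W - 99q_W.
Leader FOC: 221/2 - q_W = 0, so q_W = 221/2.
Then q_A = (221 - 221/2)/2 = 221/4.
Price P = 320 - 663/4 = 617/4.
Arcadia's profit: (617/4 - 99)·(221/4) = 3052.5625.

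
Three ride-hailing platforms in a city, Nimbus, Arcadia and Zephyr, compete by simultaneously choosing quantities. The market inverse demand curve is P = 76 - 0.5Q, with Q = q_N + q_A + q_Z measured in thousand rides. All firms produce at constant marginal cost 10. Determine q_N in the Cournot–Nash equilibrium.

Each firm earns π_i = (76 - 0.5Q)q_i - 10q_i.
Setting ∂π_i/∂q_i = 0 with rivals' quantities fixed: 66 - q_i - (1/2)·Σ_{j≠i} q_j = 0.
With identical firms every q_j equals q_i, so Σ_{j≠i} q_j = 2q_i and 66 = 2q_i, giving q_i = 33.

33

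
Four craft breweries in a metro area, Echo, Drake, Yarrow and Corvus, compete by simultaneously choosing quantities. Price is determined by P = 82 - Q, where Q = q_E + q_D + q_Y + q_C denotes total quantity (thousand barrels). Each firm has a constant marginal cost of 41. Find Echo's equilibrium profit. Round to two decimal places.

Each firm earns π_i = (82 - Q)q_i - 41q_i.
First-order condition (treating rivals' output as given): 41 - 2q_i - Σ_{j≠i} q_j = 0.
By symmetry each firm produces the same amount; substituting Σ_{j≠i} q_j = 3q_i yields q_i = 41/5.
Price P = 82 - 164/5 = 246/5.
Echo's profit: (246/5 - 41)·(41/5) = 1681/25.

67.24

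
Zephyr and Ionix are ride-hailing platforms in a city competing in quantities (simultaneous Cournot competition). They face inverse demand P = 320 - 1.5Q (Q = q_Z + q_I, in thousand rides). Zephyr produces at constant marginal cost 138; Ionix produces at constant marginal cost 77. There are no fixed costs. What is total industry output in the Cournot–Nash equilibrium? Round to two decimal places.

Zephyr's profit: π_Z = (320 - 1.5Q)q_Z - (138q_Z). Setting ∂π_Z/∂q_Z = 0: 182 - 3q_Z - (3/2)(q_I) = 0.
Ionix's profit: π_I = (320 - 1.5Q)q_I - (77q_I). Setting ∂π_I/∂q_I = 0: 243 - 3q_I - (3/2)(q_Z) = 0.
So q_Z = (182 - (3/2)q_I)/3 and q_I = (243 - (3/2)q_Z)/3.
Substituting one into the other gives q_Z = 242/9 and q_I = 608/9.
Total output Q = 242/9 + 608/9 = 850/9.

94.44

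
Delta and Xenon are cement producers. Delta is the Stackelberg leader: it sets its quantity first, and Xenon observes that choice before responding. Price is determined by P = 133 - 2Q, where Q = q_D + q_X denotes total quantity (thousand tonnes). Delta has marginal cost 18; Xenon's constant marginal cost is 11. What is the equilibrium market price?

Solve by backward induction. Given q_D, the follower Xenon maximises π_X = (133 - 2q_D - 2q_X)q_X - 11q_X.
Setting the follower's marginal profit to zero, 122 - 2q_D - 4q_X = 0, i.e. q_X = (122 - 2q_D)/4.
The leader anticipates this reaction. Substituting into P = 133 - 2Q gives P = 72 - q_D, so π_D = (72 - q_D)q_D - 18q_D.
The leader's first-order condition 54 - 2q_D = 0 yields q_D = 27.
Then q_X = (122 - 2·27)/4 = 17.
Total output Q = 44, so price P = 133 - 2·44 = 45.

45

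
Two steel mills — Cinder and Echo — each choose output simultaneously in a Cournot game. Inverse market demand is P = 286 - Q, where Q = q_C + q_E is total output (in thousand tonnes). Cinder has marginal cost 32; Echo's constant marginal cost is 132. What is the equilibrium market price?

150

Cinder's profit: π_C = (286 - Q)q_C - (32q_C). Setting ∂π_C/∂q_C = 0: 254 - 2q_C - (q_E) = 0.
Echo's profit: π_E = (286 - Q)q_E - (132q_E). Setting ∂π_E/∂q_E = 0: 154 - 2q_E - (q_C) = 0.
Rearranging gives the reaction functions q_C = (254 - q_E)/2 and q_E = (154 - q_C)/2.
Solving the pair: q_C = 118, q_E = 18.
Total output Q = 136, so price P = 286 - 136 = 150.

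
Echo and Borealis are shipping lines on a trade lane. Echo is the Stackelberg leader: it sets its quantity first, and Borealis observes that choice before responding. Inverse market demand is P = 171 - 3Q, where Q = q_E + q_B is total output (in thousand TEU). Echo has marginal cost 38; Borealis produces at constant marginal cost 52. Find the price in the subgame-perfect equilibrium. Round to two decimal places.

The follower Borealis best-responds to any q_E: π_B = (171 - 3Q)q_B - 52q_B.
Follower FOC: 119 - 3q_E - 6q_B = 0, so q_B(q_E) = (119 - 3q_E)/6.
The leader anticipates this reaction. Substituting into P = 171 - 3Q gives P = 223/2 - (3/2)q_E, so π_E = (223/2 - (3/2)q_E)q_E - 38q_E.
Leader FOC: 147/2 - 3q_E = 0, so q_E = 49/2.
Then q_B = (119 - 3·(49/2))/6 = 91/12.
Total output Q = 385/12, so price P = 171 - 3·(385/12) = 299/4.

74.75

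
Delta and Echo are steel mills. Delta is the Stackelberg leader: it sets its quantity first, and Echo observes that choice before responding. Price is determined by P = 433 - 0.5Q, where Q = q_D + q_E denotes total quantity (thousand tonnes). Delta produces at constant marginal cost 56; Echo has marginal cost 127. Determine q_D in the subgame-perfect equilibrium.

Solve by backward induction. Given q_D, the follower Echo maximises π_E = (433 - (1/2)q_D - (1/2)q_E)q_E - 127q_E.
Follower FOC: 306 - (1/2)q_D - q_E = 0, so q_E(q_D) = (306 - (1/2)q_D).
The leader anticipates this reaction. Substituting into P = 433 - 0.5Q gives P = 280 - (1/4)q_D, so π_D = (280 - (1/4)q_D)q_D - 56q_D.
Maximising: ∂π_D/∂q_D = 224 - (1/2)q_D = 0, giving q_D = 448.
Then q_E = (306 - (1/2)·448) = 82.

448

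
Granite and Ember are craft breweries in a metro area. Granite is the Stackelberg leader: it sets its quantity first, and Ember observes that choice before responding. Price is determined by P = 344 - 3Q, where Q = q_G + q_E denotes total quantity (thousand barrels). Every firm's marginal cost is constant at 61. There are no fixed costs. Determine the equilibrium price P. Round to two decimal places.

Solve by backward induction. Given q_G, the follower Ember maximises π_E = (344 - 3q_G - 3q_E)q_E - 61q_E.
Setting the follower's marginal profit to zero, 283 - 3q_G - 6q_E = 0, i.e. q_E = (283 - 3q_G)/6.
Granite substitutes q_E(q_G) into its own profit: π_G = q_G(344 - 3q_G - (283 - 3q_G)/2) - 61q_G = (405/2 - (3/2)q_G)q_G - 61q_G.
Maximising: ∂π_G/∂q_G = 283/2 - 3q_G = 0, giving q_G = 283/6.
Then q_E = (283 - 3·(283/6))/6 = 283/12.
Total output Q = 283/4, so price P = 344 - 3·(283/4) = 527/4.

131.75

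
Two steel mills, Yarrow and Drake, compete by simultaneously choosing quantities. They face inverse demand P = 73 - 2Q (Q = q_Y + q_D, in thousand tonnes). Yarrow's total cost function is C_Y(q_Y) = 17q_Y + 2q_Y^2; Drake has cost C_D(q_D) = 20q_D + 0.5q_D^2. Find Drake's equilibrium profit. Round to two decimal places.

187.78

Yarrow's profit: π_Y = (73 - 2Q)q_Y - (17q_Y + 2q_Y²). Setting ∂π_Y/∂q_Y = 0: 56 - 8q_Y - 2(q_D) = 0.
Drake's first-order condition: 53 - 5q_D - 2(q_Y) = 0.
Rearranging gives the reaction functions q_Y = (56 - 2q_D)/8 and q_D = (53 - 2q_Y)/5.
Substituting one into the other gives q_Y = 29/6 and q_D = 26/3.
Price P = 73 - 2·(27/2) = 46.
Drake's profit: 46·(26/3) - 20·(26/3) - (1/2)(26/3)² = 1690/9.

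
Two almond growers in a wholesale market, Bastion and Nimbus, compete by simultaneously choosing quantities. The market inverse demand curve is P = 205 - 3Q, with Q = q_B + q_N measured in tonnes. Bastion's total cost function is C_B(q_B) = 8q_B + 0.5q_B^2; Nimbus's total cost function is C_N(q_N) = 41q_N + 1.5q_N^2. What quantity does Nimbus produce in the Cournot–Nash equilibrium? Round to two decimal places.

10.31

Bastion's profit: π_B = (205 - 3Q)q_B - (8q_B + (1/2)q_B²). Setting ∂π_B/∂q_B = 0: 197 - 7q_B - 3(q_N) = 0.
Nimbus's profit: π_N = (205 - 3Q)q_N - (41q_N + (3/2)q_N²). Setting ∂π_N/∂q_N = 0: 164 - 9q_N - 3(q_B) = 0.
So q_B = (197 - 3q_N)/7 and q_N = (164 - 3q_B)/9.
Solving the pair: q_B = 427/18, q_N = 557/54.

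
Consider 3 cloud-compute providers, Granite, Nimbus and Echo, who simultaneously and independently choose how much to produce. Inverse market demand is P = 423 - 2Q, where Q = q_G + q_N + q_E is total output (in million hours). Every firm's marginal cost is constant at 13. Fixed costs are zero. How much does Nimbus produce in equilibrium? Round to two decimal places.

A representative firm's profit is π_i = q_i(423 - 2Q) - 13q_i.
First-order condition (treating rivals' output as given): 410 - 4q_i - 2·Σ_{j≠i} q_j = 0.
With identical firms every q_j equals q_i, so Σ_{j≠i} q_j = 2q_i and 410 = 8q_i, giving q_i = 205/4.

51.25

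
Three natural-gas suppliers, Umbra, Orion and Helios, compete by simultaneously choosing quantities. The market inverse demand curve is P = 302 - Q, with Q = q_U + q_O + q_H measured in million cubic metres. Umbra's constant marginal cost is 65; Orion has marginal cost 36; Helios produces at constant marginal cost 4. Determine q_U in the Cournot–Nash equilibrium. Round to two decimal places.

Umbra's profit: π_U = (302 - Q)q_U - (65q_U). Setting ∂π_U/∂q_U = 0: 237 - 2q_U - (q_O + q_H) = 0.
Orion's profit: π_O = (302 - Q)q_O - (36q_O). Setting ∂π_O/∂q_O = 0: 266 - 2q_O - (q_U + q_H) = 0.
Helios's first-order condition: 298 - 2q_H - (q_U + q_O) = 0.
Adding the 3 first-order conditions: 801 − 4Q = 0, so Q = 801/4.
Back-substituting: q_U = (237 − 801/4) = 147/4, q_O = (266 − 801/4) = 263/4, q_H = (298 − 801/4) = 391/4.

36.75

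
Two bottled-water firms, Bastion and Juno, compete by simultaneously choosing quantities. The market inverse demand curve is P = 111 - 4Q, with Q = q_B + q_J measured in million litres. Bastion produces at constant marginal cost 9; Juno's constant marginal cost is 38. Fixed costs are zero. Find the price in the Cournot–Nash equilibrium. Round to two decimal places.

52.67

Bastion's profit: π_B = (111 - 4Q)q_B - (9q_B). Setting ∂π_B/∂q_B = 0: 102 - 8q_B - 4(q_J) = 0.
Juno's profit: π_J = (111 - 4Q)q_J - (38q_J). Setting ∂π_J/∂q_J = 0: 73 - 8q_J - 4(q_B) = 0.
So q_B = (102 - 4q_J)/8 and q_J = (73 - 4q_B)/8.
Substituting one into the other gives q_B = 131/12 and q_J = 11/3.
Total output Q = 175/12, so price P = 111 - 4·(175/12) = 158/3.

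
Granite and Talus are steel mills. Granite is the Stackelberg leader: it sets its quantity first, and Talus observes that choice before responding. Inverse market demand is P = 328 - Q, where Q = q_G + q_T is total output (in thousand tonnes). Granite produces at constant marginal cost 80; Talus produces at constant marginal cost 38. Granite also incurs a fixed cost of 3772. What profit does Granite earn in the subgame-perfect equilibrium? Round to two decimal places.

1532.50

The follower Talus best-responds to any q_G: π_T = (328 - Q)q_T - 38q_T.
∂π_T/∂q_T = 290 - q_G - 2q_T = 0 gives the reaction function q_T = (290 - q_G)/2.
Granite substitutes q_T(q_G) into its own profit: π_G = q_G(328 - q_G - (290 - q_G)/2) - 80q_G = (183 - (1/2)q_G)q_G - 80q_G.
Leader FOC: 103 - q_G = 0, so q_G = 103.
Then q_T = (290 - 103)/2 = 187/2.
Price P = 328 - 393/2 = 263/2.
Granite's profit: (263/2 - 80)·103 - 3772 = 1532.5000.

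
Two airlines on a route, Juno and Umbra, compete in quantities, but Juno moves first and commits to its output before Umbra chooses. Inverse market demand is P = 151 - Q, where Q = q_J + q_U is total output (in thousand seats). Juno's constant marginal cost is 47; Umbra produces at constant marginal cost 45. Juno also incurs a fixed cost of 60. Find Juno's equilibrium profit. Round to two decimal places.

1240.50

The follower Umbra best-responds to any q_J: π_U = (151 - Q)q_U - 45q_U.
Follower FOC: 106 - q_J - 2q_U = 0, so q_U(q_J) = (106 - q_J)/2.
Juno substitutes q_U(q_J) into its own profit: π_J = q_J(151 - q_J - (106 - q_J)/2) - 47q_J = (98 - (1/2)q_J)q_J - 47q_J.
The leader's first-order condition 51 - q_J = 0 yields q_J = 51.
Then q_U = (106 - 51)/2 = 55/2.
Price P = 151 - 157/2 = 145/2.
Juno's profit: (145/2 - 47)·51 - 60 = 1240.5000.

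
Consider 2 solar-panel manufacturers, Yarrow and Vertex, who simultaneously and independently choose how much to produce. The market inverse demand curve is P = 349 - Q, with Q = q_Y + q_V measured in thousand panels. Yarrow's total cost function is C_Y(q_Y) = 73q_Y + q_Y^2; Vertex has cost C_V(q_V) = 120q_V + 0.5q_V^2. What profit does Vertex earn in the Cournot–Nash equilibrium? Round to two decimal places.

5077.69

Yarrow's profit: π_Y = (349 - Q)q_Y - (73q_Y + q_Y²). Setting ∂π_Y/∂q_Y = 0: 276 - 4q_Y - (q_V) = 0.
Vertex's first-order condition: 229 - 3q_V - (q_Y) = 0.
Best responses: q_Y = (276 - q_V)/4, q_V = (229 - q_Y)/3.
Solving the pair: q_Y = 599/11, q_V = 640/11.
Price P = 349 - 1239/11 = 236.3636.
Vertex's profit: 236.3636·(640/11) - 120·(640/11) - (1/2)(640/11)² = 5077.6860.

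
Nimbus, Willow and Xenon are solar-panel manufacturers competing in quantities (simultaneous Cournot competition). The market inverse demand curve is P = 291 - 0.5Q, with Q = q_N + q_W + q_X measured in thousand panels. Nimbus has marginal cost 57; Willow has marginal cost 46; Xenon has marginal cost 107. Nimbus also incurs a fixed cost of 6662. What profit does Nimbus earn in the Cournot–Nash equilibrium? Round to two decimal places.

Nimbus's profit: π_N = (291 - 0.5Q)q_N - (57q_N). Setting ∂π_N/∂q_N = 0: 234 - q_N - (1/2)(q_W + q_X) = 0.
Willow's profit: π_W = (291 - 0.5Q)q_W - (46q_W). Setting ∂π_W/∂q_W = 0: 245 - q_W - (1/2)(q_N + q_X) = 0.
Xenon's first-order condition: 184 - q_X - (1/2)(q_N + q_W) = 0.
Adding the 3 first-order conditions: 663 − 2Q = 0, so Q = 663/2.
Back-substituting: q_N = (234 − 663/4)/(1/2) = 273/2, q_W = (245 − 663/4)/(1/2) = 317/2, q_X = (184 − 663/4)/(1/2) = 73/2.
Price P = 291 - (1/2)·(663/2) = 501/4.
Nimbus's profit: (501/4 - 57)·(273/2) - 6662 = 2654.1250.

2654.13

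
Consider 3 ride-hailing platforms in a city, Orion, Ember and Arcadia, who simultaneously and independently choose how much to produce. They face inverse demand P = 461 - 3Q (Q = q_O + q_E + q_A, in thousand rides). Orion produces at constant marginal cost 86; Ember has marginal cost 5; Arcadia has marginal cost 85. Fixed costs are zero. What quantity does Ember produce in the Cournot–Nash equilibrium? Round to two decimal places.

51.42

Orion's profit: π_O = (461 - 3Q)q_O - (86q_O). Setting ∂π_O/∂q_O = 0: 375 - 6q_O - 3(q_E + q_A) = 0.
Ember's first-order condition: 456 - 6q_E - 3(q_O + q_A) = 0.
Arcadia's first-order condition: 376 - 6q_A - 3(q_O + q_E) = 0.
Adding the 3 conditions: 1207 − 6Q − 6Q = 0, i.e. Q = 1207/12.
Back-substituting: q_O = (375 − 1207/4)/3 = 293/12, q_E = (456 − 1207/4)/3 = 617/12, q_A = (376 − 1207/4)/3 = 99/4.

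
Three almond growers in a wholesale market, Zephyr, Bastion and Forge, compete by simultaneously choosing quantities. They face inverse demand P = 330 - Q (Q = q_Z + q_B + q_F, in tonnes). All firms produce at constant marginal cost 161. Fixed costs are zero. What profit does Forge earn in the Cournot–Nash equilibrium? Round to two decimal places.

1785.06

Each firm earns π_i = (330 - Q)q_i - 161q_i.
Setting ∂π_i/∂q_i = 0 with rivals' quantities fixed: 169 - 2q_i - Σ_{j≠i} q_j = 0.
With identical firms every q_j equals q_i, so Σ_{j≠i} q_j = 2q_i and 169 = 4q_i, giving q_i = 169/4.
Price P = 330 - 507/4 = 813/4.
Forge's profit: (813/4 - 161)·(169/4) = 1785.0625.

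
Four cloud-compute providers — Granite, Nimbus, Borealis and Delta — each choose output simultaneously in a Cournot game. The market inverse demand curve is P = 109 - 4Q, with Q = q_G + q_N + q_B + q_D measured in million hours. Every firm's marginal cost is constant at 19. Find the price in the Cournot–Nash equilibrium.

37

Each firm earns π_i = (109 - 4Q)q_i - 19q_i.
First-order condition (treating rivals' output as given): 90 - 8q_i - 4·Σ_{j≠i} q_j = 0.
With identical firms every q_j equals q_i, so Σ_{j≠i} q_j = 3q_i and 90 = 20q_i, giving q_i = 9/2.
Total output Q = 18, so price P = 109 - 4·18 = 37.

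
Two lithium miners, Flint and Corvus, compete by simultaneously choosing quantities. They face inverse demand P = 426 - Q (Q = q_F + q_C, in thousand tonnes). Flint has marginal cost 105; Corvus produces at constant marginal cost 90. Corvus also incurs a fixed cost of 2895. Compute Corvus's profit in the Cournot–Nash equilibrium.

10794

Flint's profit: π_F = (426 - Q)q_F - (105q_F). Setting ∂π_F/∂q_F = 0: 321 - 2q_F - (q_C) = 0.
Corvus's first-order condition: 336 - 2q_C - (q_F) = 0.
Best responses: q_F = (321 - q_C)/2, q_C = (336 - q_F)/2.
Substituting one into the other gives q_F = 102 and q_C = 117.
Price P = 426 - 219 = 207.
Corvus's profit: (207 - 90)·117 - 2895 = 10794.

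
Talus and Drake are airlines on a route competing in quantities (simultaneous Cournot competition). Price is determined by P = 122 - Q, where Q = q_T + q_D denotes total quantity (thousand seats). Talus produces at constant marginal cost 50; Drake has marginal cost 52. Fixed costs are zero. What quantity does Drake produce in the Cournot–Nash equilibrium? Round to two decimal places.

22.67

Talus's profit: π_T = (122 - Q)q_T - (50q_T). Setting ∂π_T/∂q_T = 0: 72 - 2q_T - (q_D) = 0.
Drake's first-order condition: 70 - 2q_D - (q_T) = 0.
Rearranging gives the reaction functions q_T = (72 - q_D)/2 and q_D = (70 - q_T)/2.
Substituting one into the other gives q_T = 74/3 and q_D = 68/3.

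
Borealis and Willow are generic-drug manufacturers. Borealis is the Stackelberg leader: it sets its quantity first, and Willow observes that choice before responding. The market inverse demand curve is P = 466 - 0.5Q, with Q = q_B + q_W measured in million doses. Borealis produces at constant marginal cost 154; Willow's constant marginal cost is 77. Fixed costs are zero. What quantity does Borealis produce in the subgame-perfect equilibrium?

Solve by backward induction. Given q_B, the follower Willow maximises π_W = (466 - (1/2)q_B - (1/2)q_W)q_W - 77q_W.
∂π_W/∂q_W = 389 - (1/2)q_B - q_W = 0 gives the reaction function q_W = (389 - (1/2)q_B).
The leader anticipates this reaction. Substituting into P = 466 - 0.5Q gives P = 543/2 - (1/4)q_B, so π_B = (543/2 - (1/4)q_B)q_B - 154q_B.
The leader's first-order condition 235/2 - (1/2)q_B = 0 yields q_B = 235.
Then q_W = (389 - (1/2)·235) = 543/2.

235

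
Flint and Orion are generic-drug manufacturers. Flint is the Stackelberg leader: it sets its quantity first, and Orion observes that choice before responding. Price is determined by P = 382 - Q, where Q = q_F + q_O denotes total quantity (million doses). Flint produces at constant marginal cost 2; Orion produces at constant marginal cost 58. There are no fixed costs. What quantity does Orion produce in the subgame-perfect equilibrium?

Solve by backward induction. Given q_F, the follower Orion maximises π_O = (382 - q_F - q_O)q_O - 58q_O.
Setting the follower's marginal profit to zero, 324 - q_F - 2q_O = 0, i.e. q_O = (324 - q_F)/2.
Flint substitutes q_O(q_F) into its own profit: π_F = q_F(382 - q_F - (324 - q_F)/2) - 2q_F = (220 - (1/2)q_F)q_F - 2q_F.
Leader FOC: 218 - q_F = 0, so q_F = 218.
Then q_O = (324 - 218)/2 = 53.

53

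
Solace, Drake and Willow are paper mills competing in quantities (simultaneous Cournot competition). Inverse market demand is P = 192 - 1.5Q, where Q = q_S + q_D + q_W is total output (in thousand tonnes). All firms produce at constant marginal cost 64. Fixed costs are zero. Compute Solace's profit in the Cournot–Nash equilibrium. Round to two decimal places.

682.67

Each firm earns π_i = (192 - 1.5Q)q_i - 64q_i.
Setting ∂π_i/∂q_i = 0 with rivals' quantities fixed: 128 - 3q_i - (3/2)·Σ_{j≠i} q_j = 0.
With identical firms every q_j equals q_i, so Σ_{j≠i} q_j = 2q_i and 128 = 6q_i, giving q_i = 64/3.
Price P = 192 - (3/2)·64 = 96.
Solace's profit: (96 - 64)·(64/3) = 682.6667.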